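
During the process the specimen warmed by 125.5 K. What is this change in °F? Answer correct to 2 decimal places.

Only the scale ratio 1.8 matters for a change in temperature.
125.5 × 1.8 = 225.90.

225.90°F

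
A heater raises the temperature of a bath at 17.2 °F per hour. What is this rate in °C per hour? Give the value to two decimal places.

9.56 °C/hour

The quantity depends on a temperature interval, so only the ratio of degree sizes applies; the offset between the scales is irrelevant.
A change of 1°F is a change of 5/9°C, so 17.2 × 5/9 = 9.56.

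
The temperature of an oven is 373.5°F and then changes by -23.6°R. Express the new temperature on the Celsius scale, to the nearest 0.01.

176.61°C

Initial temperature in Celsius: (373.5 - 32) × 5/9 = 189.7222°C.
The 23.6°R change is an interval, so only the factor 5/9 applies: -23.6 × 5/9 = -13.1111°C.
Final Celsius temperature: 189.7222 - 13.1111 = 176.6111°C.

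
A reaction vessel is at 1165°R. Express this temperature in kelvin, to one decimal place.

647.2 K

In Celsius: (1165 - 491.67) × 5/9 = 374.0722°C.
In kelvin: 374.0722 + 273.15 = 647.2 K.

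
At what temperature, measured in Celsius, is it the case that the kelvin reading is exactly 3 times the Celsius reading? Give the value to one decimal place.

136.6°C

Let C be the Celsius reading. The kelvin reading is K = 1·C + 273.15.
Require K = 3·C: 1·C + 273.15 = 3·C.
(-2)·C = -273.15  ⇒  C = 136.6.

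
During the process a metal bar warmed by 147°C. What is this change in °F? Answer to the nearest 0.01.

For a temperature interval the offset drops out; only the factor 1.8 applies.
147 × 1.8 = 264.60.

264.60°F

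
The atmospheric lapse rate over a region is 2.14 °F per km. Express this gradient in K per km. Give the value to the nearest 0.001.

Since only a temperature interval is involved, the additive offset between the scales drops out.
A change of 1°F is a change of 5/9 K, so 2.14 × 5/9 = 1.189.

1.189 K/km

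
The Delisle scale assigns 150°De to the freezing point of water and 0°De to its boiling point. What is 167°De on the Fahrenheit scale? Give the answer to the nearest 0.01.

11.60°F

Linear interpolation between the fixed points: C = (167 - 150) × 100 / (0 - 150) = -11.3333°C.
Then -11.3333 × 1.8 + 32 = 11.60°F.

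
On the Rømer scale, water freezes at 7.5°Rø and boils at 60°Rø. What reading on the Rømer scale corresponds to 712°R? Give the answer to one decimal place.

First in Celsius: (712 - 491.67) × 5/9 = 122.4056°C.
Linearly onto the Rømer scale: 7.5 + (122.4056 / 100) × (60 - 7.5) = 71.8°Rø.

71.8°Rø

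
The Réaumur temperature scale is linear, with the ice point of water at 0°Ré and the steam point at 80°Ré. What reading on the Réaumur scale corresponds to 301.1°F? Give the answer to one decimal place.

119.6°Ré

First in Celsius: (301.1 - 32) × 5/9 = 149.5000°C.
Linearly onto the Réaumur scale: 0 + (149.5000 / 100) × (80 - 0) = 119.6°Ré.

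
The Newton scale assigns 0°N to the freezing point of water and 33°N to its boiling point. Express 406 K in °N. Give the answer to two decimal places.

First in Celsius: 406 - 273.15 = 132.8500°C.
Linearly onto the Newton scale: 0 + (132.8500 / 100) × (33 - 0) = 43.84°N.

43.84°N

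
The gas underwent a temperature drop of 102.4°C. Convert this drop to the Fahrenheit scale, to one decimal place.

An interval of 1°C corresponds to 1.8°F.
102.4 × 1.8 = 184.3.

184.3°F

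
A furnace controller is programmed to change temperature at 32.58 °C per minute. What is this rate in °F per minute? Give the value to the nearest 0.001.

58.644 °F/minute

The quantity depends on a temperature interval, so only the ratio of degree sizes applies; the offset between the scales is irrelevant.
A change of 1°C is a change of 1.8°F, so 32.58 × 1.8 = 58.644.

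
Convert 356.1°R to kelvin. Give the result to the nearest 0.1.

In Celsius: (356.1 - 491.67) × 5/9 = -75.3167°C.
In kelvin: -75.3167 + 273.15 = 197.8 K.

197.8 K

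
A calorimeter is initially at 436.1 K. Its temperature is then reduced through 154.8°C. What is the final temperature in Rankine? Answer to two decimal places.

Initial temperature in Celsius: 436.1 - 273.15 = 162.9500°C.
Final Celsius temperature: 162.9500 - 154.8000 = 8.1500°C.
In Rankine: 8.1500 × 1.8 + 491.67 = 506.34°R.

506.34°R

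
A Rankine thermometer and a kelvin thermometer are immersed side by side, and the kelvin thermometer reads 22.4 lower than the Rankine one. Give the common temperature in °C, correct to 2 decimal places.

-245.15°C

Let x be the Rankine reading; then the kelvin reading is 5/9·x.
(5/9·x) - x = -22.4  ⇒  (-4/9)·x = -22.4  ⇒  x = 50.4000°R.
In Celsius: (50.4 - 491.67) × 5/9 = -245.15°C.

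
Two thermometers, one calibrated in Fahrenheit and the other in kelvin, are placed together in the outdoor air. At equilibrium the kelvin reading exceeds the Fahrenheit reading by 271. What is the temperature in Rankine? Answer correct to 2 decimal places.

424.51°R

Let x be the Fahrenheit reading; then the kelvin reading is 5/9·x + 255.372.
(5/9·x + 255.372) - x = 271  ⇒  (-4/9)·x = 15.6278  ⇒  x = -35.1625°F.
In Celsius: (-35.1625 - 32) × 5/9 = -37.3125°C.
In Rankine: -37.3125 × 1.8 + 491.67 = 424.51°R.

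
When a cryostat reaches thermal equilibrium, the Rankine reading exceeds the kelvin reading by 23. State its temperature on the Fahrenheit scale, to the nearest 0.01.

Let x be the kelvin reading; then the Rankine reading is 1.8·x.
(1.8·x) - x = 23  ⇒  (0.8)·x = 23  ⇒  x = 28.7500 K.
In Celsius: 28.75 - 273.15 = -244.4000°C.
In Fahrenheit: -244.4000 × 1.8 + 32 = -407.92°F.

-407.92°F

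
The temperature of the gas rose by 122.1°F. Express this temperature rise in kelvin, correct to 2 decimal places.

Only the scale ratio 5/9 matters for a change in temperature.
122.1 × 5/9 = 67.83.

67.83 K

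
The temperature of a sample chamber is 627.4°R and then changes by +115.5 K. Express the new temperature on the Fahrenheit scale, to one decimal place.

Initial temperature in Celsius: (627.4 - 491.67) × 5/9 = 75.4056°C.
The 115.5 K change is an interval; Kelvin and Celsius degrees are the same size, so ΔC = +115.5°C.
Final Celsius temperature: 75.4056 + 115.5000 = 190.9056°C.
In Fahrenheit: 190.9056 × 1.8 + 32 = 375.6°F.

375.6°F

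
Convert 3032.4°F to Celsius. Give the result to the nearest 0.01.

In Celsius: (3032.4 - 32) × 5/9 = 1666.8889°C.

1666.89°C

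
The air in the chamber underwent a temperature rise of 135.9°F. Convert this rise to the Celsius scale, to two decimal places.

An interval of 1°F corresponds to 5/9°C.
135.9 × 5/9 = 75.50.

75.50°C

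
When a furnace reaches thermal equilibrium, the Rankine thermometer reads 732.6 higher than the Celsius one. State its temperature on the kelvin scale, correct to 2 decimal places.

574.31 K

Let x be the Celsius reading; then the Rankine reading is 1.8·x + 491.67.
(1.8·x + 491.67) - x = 732.6  ⇒  (0.8)·x = 240.93  ⇒  x = 301.1625°C.
In kelvin: 301.1625 + 273.15 = 574.31 K.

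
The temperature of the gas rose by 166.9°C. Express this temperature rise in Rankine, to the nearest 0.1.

300.4°R

For a temperature interval the offset drops out; only the factor 1.8 applies.
166.9 × 1.8 = 300.4.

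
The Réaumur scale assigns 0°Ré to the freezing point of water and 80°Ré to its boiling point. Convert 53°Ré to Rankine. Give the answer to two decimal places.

610.92°R

Linear interpolation between the fixed points: C = (53 - 0) × 100 / (80 - 0) = 66.2500°C.
Then 66.2500 × 1.8 + 491.67 = 610.92°R.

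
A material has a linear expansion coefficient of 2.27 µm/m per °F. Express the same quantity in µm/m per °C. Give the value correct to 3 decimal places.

Since only a temperature interval is involved, the additive offset between the scales drops out.
A change of 1°C is a change of 1.8°F, so per °C the value is 2.27 × 1.8 = 4.086.

4.086 µm/m per °C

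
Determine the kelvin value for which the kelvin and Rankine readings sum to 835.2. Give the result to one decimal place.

298.3 K

Let K be the kelvin reading. The Rankine reading is R = 1.8·K.
Require K + R = 835.2: (2.8)·K = 835.2.
K = (835.2) / (2.8) = 298.3.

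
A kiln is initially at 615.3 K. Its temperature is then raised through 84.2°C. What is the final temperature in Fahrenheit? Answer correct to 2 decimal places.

799.43°F

Initial temperature in Celsius: 615.3 - 273.15 = 342.1500°C.
Final Celsius temperature: 342.1500 + 84.2000 = 426.3500°C.
In Fahrenheit: 426.3500 × 1.8 + 32 = 799.43°F.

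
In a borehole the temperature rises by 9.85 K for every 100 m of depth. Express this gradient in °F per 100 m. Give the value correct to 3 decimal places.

17.730 °F/100 m

The quantity depends on a temperature interval, so only the ratio of degree sizes applies; the offset between the scales is irrelevant.
A change of 1 K is a change of 1.8°F, so 9.85 × 1.8 = 17.730.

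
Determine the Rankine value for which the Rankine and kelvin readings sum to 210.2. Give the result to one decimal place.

Let R be the Rankine reading. The kelvin reading is K = 5/9·R.
Require R + K = 210.2: (14/9)·R = 210.2.
R = (210.2) / (14/9) = 135.1.

135.1°R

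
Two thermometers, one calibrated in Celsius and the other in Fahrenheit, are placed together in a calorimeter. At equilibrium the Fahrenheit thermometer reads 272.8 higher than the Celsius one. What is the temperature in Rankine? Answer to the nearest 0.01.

Let x be the Celsius reading; then the Fahrenheit reading is 1.8·x + 32.
(1.8·x + 32) - x = 272.8  ⇒  (0.8)·x = 240.8  ⇒  x = 301.0000°C.
In Rankine: 301.0000 × 1.8 + 491.67 = 1033.47°R.

1033.47°R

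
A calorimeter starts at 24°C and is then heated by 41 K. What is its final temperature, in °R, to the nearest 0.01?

The 41 K change is an interval; Kelvin and Celsius degrees are the same size, so ΔC = +41°C.
Final Celsius temperature: 24.0000 + 41.0000 = 65.0000°C.
In Rankine: 65.0000 × 1.8 + 491.67 = 608.67°R.

608.67°R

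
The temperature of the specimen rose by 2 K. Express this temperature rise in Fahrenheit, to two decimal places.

3.60°F

An interval of 1 K corresponds to 1.8°F.
2 × 1.8 = 3.60.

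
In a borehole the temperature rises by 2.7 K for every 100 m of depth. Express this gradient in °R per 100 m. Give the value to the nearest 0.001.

4.860 °R/100 m

The quantity depends on a temperature interval, so only the ratio of degree sizes applies; the offset between the scales is irrelevant.
A change of 1 K is a change of 1.8°R, so 2.7 × 1.8 = 4.860.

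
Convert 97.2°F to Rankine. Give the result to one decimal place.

In Celsius: (97.2 - 32) × 5/9 = 36.2222°C.
In Rankine: 36.2222 × 1.8 + 491.67 = 556.9°R.

556.9°R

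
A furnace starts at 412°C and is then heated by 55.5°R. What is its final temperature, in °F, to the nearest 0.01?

The 55.5°R change is an interval, so only the factor 5/9 applies: +55.5 × 5/9 = +30.8333°C.
Final Celsius temperature: 412.0000 + 30.8333 = 442.8333°C.
In Fahrenheit: 442.8333 × 1.8 + 32 = 829.10°F.

829.10°F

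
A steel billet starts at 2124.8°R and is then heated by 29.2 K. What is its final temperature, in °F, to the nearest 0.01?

1717.69°F

Initial temperature in Celsius: (2124.8 - 491.67) × 5/9 = 907.2944°C.
The 29.2 K change is an interval; Kelvin and Celsius degrees are the same size, so ΔC = +29.2°C.
Final Celsius temperature: 907.2944 + 29.2000 = 936.4944°C.
In Fahrenheit: 936.4944 × 1.8 + 32 = 1717.69°F.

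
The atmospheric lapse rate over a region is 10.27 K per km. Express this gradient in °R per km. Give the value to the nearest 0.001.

The quantity depends on a temperature interval, so only the ratio of degree sizes applies; the offset between the scales is irrelevant.
A change of 1 K is a change of 1.8°R, so 10.27 × 1.8 = 18.486.

18.486 °R/km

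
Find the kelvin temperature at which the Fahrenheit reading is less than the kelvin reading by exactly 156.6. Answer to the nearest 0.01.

378.84 K

Let K be the kelvin reading. The Fahrenheit reading is F = 1.8·K - 459.67.
Require F - K = -156.6: (0.8)·K - 459.67 = -156.6.
K = (-156.6 + 459.67) / (0.8) = 378.84.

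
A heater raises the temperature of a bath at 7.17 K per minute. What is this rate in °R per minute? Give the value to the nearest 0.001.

12.906 °R/minute

The quantity depends on a temperature interval, so only the ratio of degree sizes applies; the offset between the scales is irrelevant.
A change of 1 K is a change of 1.8°R, so 7.17 × 1.8 = 12.906.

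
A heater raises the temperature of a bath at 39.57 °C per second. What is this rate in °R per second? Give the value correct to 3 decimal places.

Since only a temperature interval is involved, the additive offset between the scales drops out.
A change of 1°C is a change of 1.8°R, so 39.57 × 1.8 = 71.226.

71.226 °R/second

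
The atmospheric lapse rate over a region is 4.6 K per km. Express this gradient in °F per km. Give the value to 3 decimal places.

8.280 °F/km

Since only a temperature interval is involved, the additive offset between the scales drops out.
A change of 1 K is a change of 1.8°F, so 4.6 × 1.8 = 8.280.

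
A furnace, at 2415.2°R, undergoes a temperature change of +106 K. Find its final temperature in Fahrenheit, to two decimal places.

Initial temperature in Celsius: (2415.2 - 491.67) × 5/9 = 1068.6278°C.
The 106 K change is an interval; Kelvin and Celsius degrees are the same size, so ΔC = +106°C.
Final Celsius temperature: 1068.6278 + 106.0000 = 1174.6278°C.
In Fahrenheit: 1174.6278 × 1.8 + 32 = 2146.33°F.

2146.33°F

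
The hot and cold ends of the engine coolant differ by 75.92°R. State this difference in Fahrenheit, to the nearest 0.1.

Rankine and Fahrenheit degrees are the same size, so the interval is unchanged: 75.9.

75.9°F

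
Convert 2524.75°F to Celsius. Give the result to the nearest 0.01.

1384.86°C

In Celsius: (2524.75 - 32) × 5/9 = 1384.8611°C.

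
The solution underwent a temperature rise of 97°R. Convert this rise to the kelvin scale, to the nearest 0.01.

For a temperature interval the offset drops out; only the factor 5/9 applies.
97 × 5/9 = 53.89.

53.89 K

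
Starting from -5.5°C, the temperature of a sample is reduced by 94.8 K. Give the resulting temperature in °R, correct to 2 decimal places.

The 94.8 K change is an interval; Kelvin and Celsius degrees are the same size, so ΔC = -94.8°C.
Final Celsius temperature: -5.5000 - 94.8000 = -100.3000°C.
In Rankine: -100.3000 × 1.8 + 491.67 = 311.13°R.

311.13°R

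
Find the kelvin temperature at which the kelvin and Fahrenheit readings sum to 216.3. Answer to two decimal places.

241.42 K

Let K be the kelvin reading. The Fahrenheit reading is F = 1.8·K - 459.67.
Require K + F = 216.3: (2.8)·K - 459.67 = 216.3.
K = (216.3 + 459.67) / (2.8) = 241.42.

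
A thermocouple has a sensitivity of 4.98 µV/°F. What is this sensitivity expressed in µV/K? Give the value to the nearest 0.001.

Since only a temperature interval is involved, the additive offset between the scales drops out.
A change of 1 K is a change of 1.8°F, so per K the value is 4.98 × 1.8 = 8.964.

8.964 µV/K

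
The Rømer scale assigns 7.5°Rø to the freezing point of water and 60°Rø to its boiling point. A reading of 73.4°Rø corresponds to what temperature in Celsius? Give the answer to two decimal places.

125.52°C

Linear interpolation between the fixed points: C = (73.4 - 7.5) × 100 / (60 - 7.5) = 125.5238°C.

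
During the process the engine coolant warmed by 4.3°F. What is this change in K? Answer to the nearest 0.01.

2.39 K

For a temperature interval the offset drops out; only the factor 5/9 applies.
4.3 × 5/9 = 2.39.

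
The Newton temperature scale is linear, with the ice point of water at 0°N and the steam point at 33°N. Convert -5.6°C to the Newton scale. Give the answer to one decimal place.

Linearly onto the Newton scale: 0 + (-5.6000 / 100) × (33 - 0) = -1.8°N.

-1.8°N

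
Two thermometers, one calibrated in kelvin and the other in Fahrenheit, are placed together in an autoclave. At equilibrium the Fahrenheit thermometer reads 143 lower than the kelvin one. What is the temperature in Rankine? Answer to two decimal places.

712.51°R

Let x be the kelvin reading; then the Fahrenheit reading is 1.8·x - 459.67.
(1.8·x - 459.67) - x = -143  ⇒  (0.8)·x = 316.67  ⇒  x = 395.8375 K.
In Celsius: 395.8375 - 273.15 = 122.6875°C.
In Rankine: 122.6875 × 1.8 + 491.67 = 712.51°R.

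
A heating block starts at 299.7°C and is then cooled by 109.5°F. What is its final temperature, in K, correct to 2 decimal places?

The 109.5°F change is an interval, so only the factor 5/9 applies: -109.5 × 5/9 = -60.8333°C.
Final Celsius temperature: 299.7000 - 60.8333 = 238.8667°C.
In kelvin: 238.8667 + 273.15 = 512.02 K.

512.02 K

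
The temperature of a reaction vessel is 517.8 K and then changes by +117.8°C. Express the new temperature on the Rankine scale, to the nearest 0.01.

1144.08°R

Initial temperature in Celsius: 517.8 - 273.15 = 244.6500°C.
Final Celsius temperature: 244.6500 + 117.8000 = 362.4500°C.
In Rankine: 362.4500 × 1.8 + 491.67 = 1144.08°R.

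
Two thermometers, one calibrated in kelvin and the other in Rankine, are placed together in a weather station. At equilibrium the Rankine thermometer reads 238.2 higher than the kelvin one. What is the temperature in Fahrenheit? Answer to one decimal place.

76.3°F

Let x be the kelvin reading; then the Rankine reading is 1.8·x.
(1.8·x) - x = 238.2  ⇒  (0.8)·x = 238.2  ⇒  x = 297.7500 K.
In Celsius: 297.75 - 273.15 = 24.6000°C.
In Fahrenheit: 24.6000 × 1.8 + 32 = 76.3°F.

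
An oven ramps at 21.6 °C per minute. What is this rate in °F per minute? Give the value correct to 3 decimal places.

The quantity depends on a temperature interval, so only the ratio of degree sizes applies; the offset between the scales is irrelevant.
A change of 1°C is a change of 1.8°F, so 21.6 × 1.8 = 38.880.

38.880 °F/minute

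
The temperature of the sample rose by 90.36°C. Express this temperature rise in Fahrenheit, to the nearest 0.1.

162.6°F

For a temperature interval the offset drops out; only the factor 1.8 applies.
90.36 × 1.8 = 162.6.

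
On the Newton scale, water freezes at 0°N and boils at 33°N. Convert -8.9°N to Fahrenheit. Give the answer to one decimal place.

-16.5°F

Linear interpolation between the fixed points: C = (-8.9 - 0) × 100 / (33 - 0) = -26.9697°C.
Then -26.9697 × 1.8 + 32 = -16.5°F.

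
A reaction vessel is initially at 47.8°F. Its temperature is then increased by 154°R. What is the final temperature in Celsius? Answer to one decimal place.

Initial temperature in Celsius: (47.8 - 32) × 5/9 = 8.7778°C.
The 154°R change is an interval, so only the factor 5/9 applies: +154 × 5/9 = +85.5556°C.
Final Celsius temperature: 8.7778 + 85.5556 = 94.3333°C.

94.3°C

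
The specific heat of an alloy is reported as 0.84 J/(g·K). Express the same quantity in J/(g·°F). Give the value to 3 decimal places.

0.467 J/(g·°F)

Since only a temperature interval is involved, the additive offset between the scales drops out.
A change of 1°F is a change of 5/9 K, so per °F the value is 0.84 × 5/9 = 0.467.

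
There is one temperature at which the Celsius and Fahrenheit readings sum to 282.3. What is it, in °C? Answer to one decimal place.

89.4°C

Let C be the Celsius reading. The Fahrenheit reading is F = 1.8·C + 32.
Require C + F = 282.3: (2.8)·C + 32 = 282.3.
C = (282.3 - 32) / (2.8) = 89.4.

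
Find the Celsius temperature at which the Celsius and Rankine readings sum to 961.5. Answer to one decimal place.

Let C be the Celsius reading. The Rankine reading is R = 1.8·C + 491.67.
Require C + R = 961.5: (2.8)·C + 491.67 = 961.5.
C = (961.5 - 491.67) / (2.8) = 167.8.

167.8°C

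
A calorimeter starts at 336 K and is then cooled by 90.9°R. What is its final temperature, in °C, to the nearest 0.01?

Initial temperature in Celsius: 336 - 273.15 = 62.8500°C.
The 90.9°R change is an interval, so only the factor 5/9 applies: -90.9 × 5/9 = -50.5000°C.
Final Celsius temperature: 62.8500 - 50.5000 = 12.3500°C.

12.35°C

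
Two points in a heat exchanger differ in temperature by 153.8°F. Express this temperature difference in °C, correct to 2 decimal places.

For a temperature interval the offset drops out; only the factor 5/9 applies.
153.8 × 5/9 = 85.44.

85.44°C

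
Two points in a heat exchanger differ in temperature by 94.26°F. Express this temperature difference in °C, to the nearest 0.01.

52.37°C

An interval of 1°F corresponds to 5/9°C.
94.26 × 5/9 = 52.37.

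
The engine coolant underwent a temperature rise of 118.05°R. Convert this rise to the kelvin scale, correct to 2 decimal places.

Only the scale ratio 5/9 matters for a change in temperature.
118.05 × 5/9 = 65.58.

65.58 K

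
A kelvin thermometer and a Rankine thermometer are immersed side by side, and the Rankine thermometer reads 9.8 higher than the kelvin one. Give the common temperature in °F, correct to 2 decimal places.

Let x be the kelvin reading; then the Rankine reading is 1.8·x.
(1.8·x) - x = 9.8  ⇒  (0.8)·x = 9.8  ⇒  x = 12.2500 K.
In Celsius: 12.25 - 273.15 = -260.9000°C.
In Fahrenheit: -260.9000 × 1.8 + 32 = -437.62°F.

-437.62°F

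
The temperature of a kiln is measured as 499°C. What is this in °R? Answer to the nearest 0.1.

1389.9°R

In Rankine: 499.0000 × 1.8 + 491.67 = 1389.9°R.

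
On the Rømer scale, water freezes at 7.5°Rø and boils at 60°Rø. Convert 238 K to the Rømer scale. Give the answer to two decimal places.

First in Celsius: 238 - 273.15 = -35.1500°C.
Linearly onto the Rømer scale: 7.5 + (-35.1500 / 100) × (60 - 7.5) = -10.95°Rø.

-10.95°Rø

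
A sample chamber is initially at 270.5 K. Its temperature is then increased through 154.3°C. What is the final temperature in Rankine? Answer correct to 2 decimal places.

764.64°R

Initial temperature in Celsius: 270.5 - 273.15 = -2.6500°C.
Final Celsius temperature: -2.6500 + 154.3000 = 151.6500°C.
In Rankine: 151.6500 × 1.8 + 491.67 = 764.64°R.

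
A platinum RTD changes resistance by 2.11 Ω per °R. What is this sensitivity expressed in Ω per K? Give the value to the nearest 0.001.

3.798 Ω per K

The quantity depends on a temperature interval, so only the ratio of degree sizes applies; the offset between the scales is irrelevant.
A change of 1 K is a change of 1.8°R, so per K the value is 2.11 × 1.8 = 3.798.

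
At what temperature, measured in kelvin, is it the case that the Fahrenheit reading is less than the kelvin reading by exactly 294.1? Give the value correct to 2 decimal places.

206.96 K

Let K be the kelvin reading. The Fahrenheit reading is F = 1.8·K - 459.67.
Require F - K = -294.1: (0.8)·K - 459.67 = -294.1.
K = (-294.1 + 459.67) / (0.8) = 206.96.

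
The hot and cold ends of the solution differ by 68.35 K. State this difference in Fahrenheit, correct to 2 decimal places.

123.03°F

An interval of 1 K corresponds to 1.8°F.
68.35 × 1.8 = 123.03.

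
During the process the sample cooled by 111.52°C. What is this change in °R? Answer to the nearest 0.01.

200.74°R

An interval of 1°C corresponds to 1.8°R.
111.52 × 1.8 = 200.74.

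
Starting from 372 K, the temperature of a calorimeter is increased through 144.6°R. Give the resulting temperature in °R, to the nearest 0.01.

814.20°R

Initial temperature in Celsius: 372 - 273.15 = 98.8500°C.
The 144.6°R change is an interval, so only the factor 5/9 applies: +144.6 × 5/9 = +80.3333°C.
Final Celsius temperature: 98.8500 + 80.3333 = 179.1833°C.
In Rankine: 179.1833 × 1.8 + 491.67 = 814.20°R.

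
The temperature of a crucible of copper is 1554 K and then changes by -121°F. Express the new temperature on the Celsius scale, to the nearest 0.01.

1213.63°C

Initial temperature in Celsius: 1554 - 273.15 = 1280.8500°C.
The 121°F change is an interval, so only the factor 5/9 applies: -121 × 5/9 = -67.2222°C.
Final Celsius temperature: 1280.8500 - 67.2222 = 1213.6278°C.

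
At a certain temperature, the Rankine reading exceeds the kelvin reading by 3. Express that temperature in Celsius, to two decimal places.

Let x be the kelvin reading; then the Rankine reading is 1.8·x.
(1.8·x) - x = 3  ⇒  (0.8)·x = 3  ⇒  x = 3.7500 K.
In Celsius: 3.75 - 273.15 = -269.40°C.

-269.40°C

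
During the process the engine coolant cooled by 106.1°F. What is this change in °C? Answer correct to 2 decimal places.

An interval of 1°F corresponds to 5/9°C.
106.1 × 5/9 = 58.94.

58.94°C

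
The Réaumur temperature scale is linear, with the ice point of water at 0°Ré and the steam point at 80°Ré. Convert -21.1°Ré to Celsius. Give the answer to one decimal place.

-26.4°C

Linear interpolation between the fixed points: C = (-21.1 - 0) × 100 / (80 - 0) = -26.3750°C.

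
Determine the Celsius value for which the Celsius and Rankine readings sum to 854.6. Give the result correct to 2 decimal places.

Let C be the Celsius reading. The Rankine reading is R = 1.8·C + 491.67.
Require C + R = 854.6: (2.8)·C + 491.67 = 854.6.
C = (854.6 - 491.67) / (2.8) = 129.62.

129.62°C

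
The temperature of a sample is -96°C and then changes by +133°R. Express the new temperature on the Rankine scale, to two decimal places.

The 133°R change is an interval, so only the factor 5/9 applies: +133 × 5/9 = +73.8889°C.
Final Celsius temperature: -96.0000 + 73.8889 = -22.1111°C.
In Rankine: -22.1111 × 1.8 + 491.67 = 451.87°R.

451.87°R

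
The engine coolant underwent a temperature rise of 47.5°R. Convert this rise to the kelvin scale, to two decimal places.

Only the scale ratio 5/9 matters for a change in temperature.
47.5 × 5/9 = 26.39.

26.39 K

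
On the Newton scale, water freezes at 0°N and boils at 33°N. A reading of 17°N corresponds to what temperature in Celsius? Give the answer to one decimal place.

Linear interpolation between the fixed points: C = (17 - 0) × 100 / (33 - 0) = 51.5152°C.

51.5°C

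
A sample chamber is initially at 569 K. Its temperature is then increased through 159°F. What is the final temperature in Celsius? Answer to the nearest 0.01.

Initial temperature in Celsius: 569 - 273.15 = 295.8500°C.
The 159°F change is an interval, so only the factor 5/9 applies: +159 × 5/9 = +88.3333°C.
Final Celsius temperature: 295.8500 + 88.3333 = 384.1833°C.

384.18°C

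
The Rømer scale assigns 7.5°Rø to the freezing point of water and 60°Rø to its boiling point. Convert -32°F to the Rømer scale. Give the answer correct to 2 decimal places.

First in Celsius: (-32 - 32) × 5/9 = -35.5556°C.
Linearly onto the Rømer scale: 7.5 + (-35.5556 / 100) × (60 - 7.5) = -11.17°Rø.

-11.17°Rø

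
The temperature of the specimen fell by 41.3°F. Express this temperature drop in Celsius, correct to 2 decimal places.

22.94°C

An interval of 1°F corresponds to 5/9°C.
41.3 × 5/9 = 22.94.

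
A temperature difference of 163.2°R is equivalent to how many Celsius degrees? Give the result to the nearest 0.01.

90.67°C

An interval of 1°R corresponds to 5/9°C.
163.2 × 5/9 = 90.67.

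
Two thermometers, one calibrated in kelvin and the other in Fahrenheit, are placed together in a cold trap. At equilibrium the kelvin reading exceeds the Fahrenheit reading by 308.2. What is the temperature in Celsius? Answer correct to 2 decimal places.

Let x be the kelvin reading; then the Fahrenheit reading is 1.8·x - 459.67.
(1.8·x - 459.67) - x = -308.2  ⇒  (0.8)·x = 151.47  ⇒  x = 189.3375 K.
In Celsius: 189.3375 - 273.15 = -83.81°C.

-83.81°C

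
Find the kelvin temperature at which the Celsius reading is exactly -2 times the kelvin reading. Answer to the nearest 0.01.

Let K be the kelvin reading. The Celsius reading is C = 1·K - 273.15.
Require C = -2·K: 1·K - 273.15 = -2·K.
(3)·K = 273.15  ⇒  K = 91.05.

91.05 K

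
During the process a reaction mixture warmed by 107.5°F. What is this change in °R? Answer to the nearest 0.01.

107.50°R

Fahrenheit and Rankine degrees are the same size, so the interval is unchanged: 107.50.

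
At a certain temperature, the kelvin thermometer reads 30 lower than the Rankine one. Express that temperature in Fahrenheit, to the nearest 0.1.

Let x be the Rankine reading; then the kelvin reading is 5/9·x.
(5/9·x) - x = -30  ⇒  (-4/9)·x = -30  ⇒  x = 67.5000°R.
In Celsius: (67.5 - 491.67) × 5/9 = -235.6500°C.
In Fahrenheit: -235.6500 × 1.8 + 32 = -392.2°F.

-392.2°F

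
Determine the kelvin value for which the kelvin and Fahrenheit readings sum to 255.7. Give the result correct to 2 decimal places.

255.49 K

Let K be the kelvin reading. The Fahrenheit reading is F = 1.8·K - 459.67.
Require K + F = 255.7: (2.8)·K - 459.67 = 255.7.
K = (255.7 + 459.67) / (2.8) = 255.49.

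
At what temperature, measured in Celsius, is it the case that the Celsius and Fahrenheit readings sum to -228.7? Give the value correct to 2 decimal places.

Let C be the Celsius reading. The Fahrenheit reading is F = 1.8·C + 32.
Require C + F = -228.7: (2.8)·C + 32 = -228.7.
C = (-228.7 - 32) / (2.8) = -93.11.

-93.11°C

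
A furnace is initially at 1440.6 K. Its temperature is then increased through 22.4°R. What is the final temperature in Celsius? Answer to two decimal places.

1179.89°C

Initial temperature in Celsius: 1440.6 - 273.15 = 1167.4500°C.
The 22.4°R change is an interval, so only the factor 5/9 applies: +22.4 × 5/9 = +12.4444°C.
Final Celsius temperature: 1167.4500 + 12.4444 = 1179.8944°C.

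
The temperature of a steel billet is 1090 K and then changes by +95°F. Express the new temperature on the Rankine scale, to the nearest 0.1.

Initial temperature in Celsius: 1090 - 273.15 = 816.8500°C.
The 95°F change is an interval, so only the factor 5/9 applies: +95 × 5/9 = +52.7778°C.
Final Celsius temperature: 816.8500 + 52.7778 = 869.6278°C.
In Rankine: 869.6278 × 1.8 + 491.67 = 2057.0°R.

2057.0°R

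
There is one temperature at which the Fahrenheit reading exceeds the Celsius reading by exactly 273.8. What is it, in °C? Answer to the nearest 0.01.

Let C be the Celsius reading. The Fahrenheit reading is F = 1.8·C + 32.
Require F - C = 273.8: (0.8)·C + 32 = 273.8.
C = (273.8 - 32) / (0.8) = 302.25.

302.25°C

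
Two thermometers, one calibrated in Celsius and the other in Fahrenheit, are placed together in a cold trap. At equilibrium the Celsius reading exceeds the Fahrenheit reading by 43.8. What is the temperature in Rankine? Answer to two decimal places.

321.12°R

Let x be the Celsius reading; then the Fahrenheit reading is 1.8·x + 32.
(1.8·x + 32) - x = -43.8  ⇒  (0.8)·x = -75.8  ⇒  x = -94.7500°C.
In Rankine: -94.7500 × 1.8 + 491.67 = 321.12°R.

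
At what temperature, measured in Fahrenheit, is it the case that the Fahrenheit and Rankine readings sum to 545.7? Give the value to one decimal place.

Let F be the Fahrenheit reading. The Rankine reading is R = 1·F + 459.67.
Require F + R = 545.7: (2)·F + 459.67 = 545.7.
F = (545.7 - 459.67) / (2) = 43.0.

43.0°F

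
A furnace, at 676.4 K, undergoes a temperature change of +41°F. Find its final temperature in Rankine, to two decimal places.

1258.52°R

Initial temperature in Celsius: 676.4 - 273.15 = 403.2500°C.
The 41°F change is an interval, so only the factor 5/9 applies: +41 × 5/9 = +22.7778°C.
Final Celsius temperature: 403.2500 + 22.7778 = 426.0278°C.
In Rankine: 426.0278 × 1.8 + 491.67 = 1258.52°R.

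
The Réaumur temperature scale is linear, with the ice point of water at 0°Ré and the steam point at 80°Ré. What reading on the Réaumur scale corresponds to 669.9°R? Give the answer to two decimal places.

79.21°Ré

First in Celsius: (669.9 - 491.67) × 5/9 = 99.0167°C.
Linearly onto the Réaumur scale: 0 + (99.0167 / 100) × (80 - 0) = 79.21°Ré.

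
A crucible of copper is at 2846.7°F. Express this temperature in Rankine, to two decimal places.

3306.37°R

In Celsius: (2846.7 - 32) × 5/9 = 1563.7222°C.
In Rankine: 1563.7222 × 1.8 + 491.67 = 3306.37°R.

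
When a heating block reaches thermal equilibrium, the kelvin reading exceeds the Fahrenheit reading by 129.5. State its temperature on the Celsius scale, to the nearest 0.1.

Let x be the Fahrenheit reading; then the kelvin reading is 5/9·x + 255.372.
(5/9·x + 255.372) - x = 129.5  ⇒  (-4/9)·x = -125.872  ⇒  x = 283.2125°F.
In Celsius: (283.2125 - 32) × 5/9 = 139.6°C.

139.6°C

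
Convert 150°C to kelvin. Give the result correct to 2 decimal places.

In kelvin: 150.0000 + 273.15 = 423.15 K.

423.15 K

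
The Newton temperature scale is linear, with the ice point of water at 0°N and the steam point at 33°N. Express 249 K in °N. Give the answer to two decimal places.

First in Celsius: 249 - 273.15 = -24.1500°C.
Linearly onto the Newton scale: 0 + (-24.1500 / 100) × (33 - 0) = -7.97°N.

-7.97°N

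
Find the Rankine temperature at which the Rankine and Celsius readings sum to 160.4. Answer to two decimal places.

278.71°R

Let R be the Rankine reading. The Celsius reading is C = 5/9·R - 273.15.
Require R + C = 160.4: (14/9)·R - 273.15 = 160.4.
R = (160.4 + 273.15) / (14/9) = 278.71.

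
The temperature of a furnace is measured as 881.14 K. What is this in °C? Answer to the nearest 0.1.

608.0°C

In Celsius: 881.14 - 273.15 = 607.9900°C.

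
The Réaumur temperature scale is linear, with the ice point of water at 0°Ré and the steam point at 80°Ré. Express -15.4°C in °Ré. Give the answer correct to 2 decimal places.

Linearly onto the Réaumur scale: 0 + (-15.4000 / 100) × (80 - 0) = -12.32°Ré.

-12.32°Ré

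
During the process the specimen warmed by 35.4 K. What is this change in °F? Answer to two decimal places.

63.72°F

For a temperature interval the offset drops out; only the factor 1.8 applies.
35.4 × 1.8 = 63.72.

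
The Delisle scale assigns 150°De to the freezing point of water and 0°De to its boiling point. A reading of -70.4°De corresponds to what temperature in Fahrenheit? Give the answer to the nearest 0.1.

296.5°F

Linear interpolation between the fixed points: C = (-70.4 - 150) × 100 / (0 - 150) = 146.9333°C.
Then 146.9333 × 1.8 + 32 = 296.5°F.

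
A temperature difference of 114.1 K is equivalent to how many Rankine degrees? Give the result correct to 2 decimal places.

Only the scale ratio 1.8 matters for a change in temperature.
114.1 × 1.8 = 205.38.

205.38°R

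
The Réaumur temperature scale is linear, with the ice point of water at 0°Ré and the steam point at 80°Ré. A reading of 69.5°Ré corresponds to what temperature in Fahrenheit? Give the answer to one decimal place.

Linear interpolation between the fixed points: C = (69.5 - 0) × 100 / (80 - 0) = 86.8750°C.
Then 86.8750 × 1.8 + 32 = 188.4°F.

188.4°F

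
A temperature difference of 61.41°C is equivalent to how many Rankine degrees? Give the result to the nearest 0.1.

An interval of 1°C corresponds to 1.8°R.
61.41 × 1.8 = 110.5.

110.5°R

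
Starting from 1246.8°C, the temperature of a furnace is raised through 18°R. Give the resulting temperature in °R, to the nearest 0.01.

2753.91°R

The 18°R change is an interval, so only the factor 5/9 applies: +18 × 5/9 = +10.0000°C.
Final Celsius temperature: 1246.8000 + 10.0000 = 1256.8000°C.
In Rankine: 1256.8000 × 1.8 + 491.67 = 2753.91°R.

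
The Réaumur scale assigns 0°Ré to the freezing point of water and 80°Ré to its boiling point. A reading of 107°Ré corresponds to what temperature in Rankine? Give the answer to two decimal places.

732.42°R

Linear interpolation between the fixed points: C = (107 - 0) × 100 / (80 - 0) = 133.7500°C.
Then 133.7500 × 1.8 + 491.67 = 732.42°R.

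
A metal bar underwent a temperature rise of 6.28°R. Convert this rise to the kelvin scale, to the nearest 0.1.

3.5 K

For a temperature interval the offset drops out; only the factor 5/9 applies.
6.28 × 5/9 = 3.5.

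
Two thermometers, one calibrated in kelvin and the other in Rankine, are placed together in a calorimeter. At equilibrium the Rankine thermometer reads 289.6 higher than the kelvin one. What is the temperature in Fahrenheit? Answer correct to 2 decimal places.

191.93°F

Let x be the kelvin reading; then the Rankine reading is 1.8·x.
(1.8·x) - x = 289.6  ⇒  (0.8)·x = 289.6  ⇒  x = 362.0000 K.
In Celsius: 362 - 273.15 = 88.8500°C.
In Fahrenheit: 88.8500 × 1.8 + 32 = 191.93°F.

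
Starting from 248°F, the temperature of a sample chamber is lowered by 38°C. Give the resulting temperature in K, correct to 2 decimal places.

Initial temperature in Celsius: (248 - 32) × 5/9 = 120.0000°C.
Final Celsius temperature: 120.0000 - 38.0000 = 82.0000°C.
In kelvin: 82.0000 + 273.15 = 355.15 K.

355.15 K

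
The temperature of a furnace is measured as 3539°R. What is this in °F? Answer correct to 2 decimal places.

In Celsius: (3539 - 491.67) × 5/9 = 1692.9611°C.
In Fahrenheit: 1692.9611 × 1.8 + 32 = 3079.33°F.

3079.33°F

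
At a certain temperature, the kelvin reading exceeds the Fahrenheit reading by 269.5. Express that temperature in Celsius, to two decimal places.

Let x be the Fahrenheit reading; then the kelvin reading is 5/9·x + 255.372.
(5/9·x + 255.372) - x = 269.5  ⇒  (-4/9)·x = 14.1278  ⇒  x = -31.7875°F.
In Celsius: (-31.7875 - 32) × 5/9 = -35.44°C.

-35.44°C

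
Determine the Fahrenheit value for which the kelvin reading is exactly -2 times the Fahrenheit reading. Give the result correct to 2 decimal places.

-99.93°F

Let F be the Fahrenheit reading. The kelvin reading is K = 5/9·F + 255.372.
Require K = -2·F: 5/9·F + 255.372 = -2·F.
(23/9)·F = -255.372  ⇒  F = -99.93.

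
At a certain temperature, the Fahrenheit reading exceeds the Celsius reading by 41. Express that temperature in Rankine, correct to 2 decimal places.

Let x be the Celsius reading; then the Fahrenheit reading is 1.8·x + 32.
(1.8·x + 32) - x = 41  ⇒  (0.8)·x = 9  ⇒  x = 11.2500°C.
In Rankine: 11.2500 × 1.8 + 491.67 = 511.92°R.

511.92°R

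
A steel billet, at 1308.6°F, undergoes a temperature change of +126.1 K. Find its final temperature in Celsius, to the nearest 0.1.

Initial temperature in Celsius: (1308.6 - 32) × 5/9 = 709.2222°C.
The 126.1 K change is an interval; Kelvin and Celsius degrees are the same size, so ΔC = +126.1°C.
Final Celsius temperature: 709.2222 + 126.1000 = 835.3222°C.

835.3°C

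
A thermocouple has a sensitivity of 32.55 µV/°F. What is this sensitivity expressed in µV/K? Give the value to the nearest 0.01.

58.59 µV/K

Since only a temperature interval is involved, the additive offset between the scales drops out.
A change of 1 K is a change of 1.8°F, so per K the value is 32.55 × 1.8 = 58.59.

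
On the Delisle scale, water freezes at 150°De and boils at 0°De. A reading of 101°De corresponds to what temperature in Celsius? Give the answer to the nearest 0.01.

32.67°C

Linear interpolation between the fixed points: C = (101 - 150) × 100 / (0 - 150) = 32.6667°C.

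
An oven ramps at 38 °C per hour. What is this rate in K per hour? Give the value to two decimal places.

Since only a temperature interval is involved, the additive offset between the scales drops out.
A change of 1°C is a change of 1 K, so 38 × 1 = 38.00.

38.00 K/hour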